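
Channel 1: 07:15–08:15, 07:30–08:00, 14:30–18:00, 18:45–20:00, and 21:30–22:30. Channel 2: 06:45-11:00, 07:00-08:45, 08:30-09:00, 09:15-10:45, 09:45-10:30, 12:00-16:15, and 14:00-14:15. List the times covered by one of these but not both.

06:45–07:15, 08:15–11:00, 12:00–14:30, 16:15–18:00, 18:45–20:00, 21:30–22:30

A, merged: 07:15–08:15, 14:30–18:00, 18:45–20:00, 21:30–22:30.
B, merged: 06:45–11:00, 12:00–16:15.
A but not B: 16:15–18:00, 18:45–20:00, 21:30–22:30.
B but not A: 06:45–07:15, 08:15–11:00, 12:00–14:30.
Combining gives A △ B.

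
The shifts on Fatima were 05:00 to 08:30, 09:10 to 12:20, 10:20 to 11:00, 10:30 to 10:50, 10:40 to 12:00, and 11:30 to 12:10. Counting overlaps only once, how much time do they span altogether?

Merged: 05:00–08:30, 09:10–12:20.
Lengths: 3 h 30 min + 3 h 10 min = 6 h 40 min.

6 h 40 min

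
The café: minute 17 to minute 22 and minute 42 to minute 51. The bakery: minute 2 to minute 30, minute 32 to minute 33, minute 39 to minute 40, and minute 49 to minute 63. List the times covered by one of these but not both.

minute 2 to minute 17, minute 22 to minute 30, minute 32 to minute 33, minute 39 to minute 40, minute 42 to minute 49, minute 51 to minute 63

Only in the first: minute 42 to minute 49.
Only in the second: minute 2 to minute 17, minute 22 to minute 30, minute 32 to minute 33, minute 39 to minute 40, minute 51 to minute 63.
Together these are the periods covered by exactly one.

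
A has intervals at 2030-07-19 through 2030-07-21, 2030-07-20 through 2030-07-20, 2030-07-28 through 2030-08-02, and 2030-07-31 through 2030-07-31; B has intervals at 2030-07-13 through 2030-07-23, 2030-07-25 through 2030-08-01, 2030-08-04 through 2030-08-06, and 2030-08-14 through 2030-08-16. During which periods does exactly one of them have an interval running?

Merge the first list: 2030-07-19 through 2030-07-21, 2030-07-28 through 2030-08-02.
A but not B: 2030-08-02 through 2030-08-02.
B but not A: 2030-07-13 through 2030-07-18, 2030-07-22 through 2030-07-23, 2030-07-25 through 2030-07-27, 2030-08-04 through 2030-08-06, 2030-08-14 through 2030-08-16.
Combining gives A △ B.

2030-07-13 through 2030-07-18, 2030-07-22 through 2030-07-23, 2030-07-25 through 2030-07-27, 2030-08-02 through 2030-08-02, 2030-08-04 through 2030-08-06, 2030-08-14 through 2030-08-16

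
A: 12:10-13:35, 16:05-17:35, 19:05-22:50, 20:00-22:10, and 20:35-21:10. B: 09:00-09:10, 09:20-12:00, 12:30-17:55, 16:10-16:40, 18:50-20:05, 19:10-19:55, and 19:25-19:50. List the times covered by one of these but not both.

Merge the first list: 12:10–13:35, 16:05–17:35, 19:05–22:50.
Merge the second list: 09:00–09:10, 09:20–12:00, 12:30–17:55, 18:50–20:05.
A but not B: 12:10–12:30, 20:05–22:50.
B but not A: 09:00–09:10, 09:20–12:00, 13:35–16:05, 17:35–17:55, 18:50–19:05.
Combining gives A △ B.

09:00–09:10, 09:20–12:00, 12:10–12:30, 13:35–16:05, 17:35–17:55, 18:50–19:05, 20:05–22:50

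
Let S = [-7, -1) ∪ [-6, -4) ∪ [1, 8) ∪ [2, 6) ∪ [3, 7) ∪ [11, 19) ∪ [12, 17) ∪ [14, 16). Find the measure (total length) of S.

Merged: [-7, -1), [1, 8), [11, 19).
Lengths: 6 + 7 + 8 = 21.

21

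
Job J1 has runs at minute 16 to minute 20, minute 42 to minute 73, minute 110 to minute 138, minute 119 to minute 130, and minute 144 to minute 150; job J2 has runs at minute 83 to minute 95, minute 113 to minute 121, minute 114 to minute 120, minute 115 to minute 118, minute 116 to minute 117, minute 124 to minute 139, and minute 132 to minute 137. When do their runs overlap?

minute 113 to minute 121, minute 124 to minute 138

First set merges to minute 16 to minute 20, minute 42 to minute 73, minute 110 to minute 138, minute 144 to minute 150.
Second set merges to minute 83 to minute 95, minute 113 to minute 121, minute 124 to minute 139.
minute 16 to minute 20 falls entirely outside B.
minute 42 to minute 73 falls entirely outside B.
minute 110 to minute 138 overlaps B on minute 113 to minute 121, minute 124 to minute 138.
minute 144 to minute 150 falls entirely outside B.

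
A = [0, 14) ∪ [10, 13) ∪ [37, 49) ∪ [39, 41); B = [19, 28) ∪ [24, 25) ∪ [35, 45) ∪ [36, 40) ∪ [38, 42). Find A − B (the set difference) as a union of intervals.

[0, 14) ∪ [45, 49)

First set merges to [0, 14), [37, 49).
Second set merges to [19, 28), [35, 45).
[0, 14) is untouched.
[37, 49) with B removed leaves [45, 49).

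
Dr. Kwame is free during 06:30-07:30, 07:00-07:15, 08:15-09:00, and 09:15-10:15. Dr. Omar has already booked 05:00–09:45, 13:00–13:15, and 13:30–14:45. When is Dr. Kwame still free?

Merge the first list: 06:30-07:30, 08:15-09:00, 09:15-10:15.
06:30-07:30: entirely removed.
08:15-09:00: entirely removed.
09:15-10:15 \ B = 09:45-10:15.

09:45-10:15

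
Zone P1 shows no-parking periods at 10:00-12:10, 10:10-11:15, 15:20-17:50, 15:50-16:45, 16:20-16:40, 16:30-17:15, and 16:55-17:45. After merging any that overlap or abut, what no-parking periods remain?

10:00–12:10, 15:20–17:50

10:10–11:15 overlaps/touches 10:00–12:10 → extend to 10:00–12:10.
15:20–17:50 is disjoint → start new block.
15:50–16:45 overlaps/touches 15:20–17:50 → extend to 15:20–17:50.
16:20–16:40 overlaps/touches 15:20–17:50 → extend to 15:20–17:50.
16:30–17:15 overlaps/touches 15:20–17:50 → extend to 15:20–17:50.
16:55–17:45 overlaps/touches 15:20–17:50 → extend to 15:20–17:50.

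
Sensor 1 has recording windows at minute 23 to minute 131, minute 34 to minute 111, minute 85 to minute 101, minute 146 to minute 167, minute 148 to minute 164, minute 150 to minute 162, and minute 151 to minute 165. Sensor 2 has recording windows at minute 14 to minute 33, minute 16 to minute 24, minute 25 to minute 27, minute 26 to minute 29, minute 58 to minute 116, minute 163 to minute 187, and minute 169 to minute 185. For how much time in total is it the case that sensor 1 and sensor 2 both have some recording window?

72 minutes

Merge the first list: minute 23 to minute 131, minute 146 to minute 167.
Merge the second list: minute 14 to minute 33, minute 58 to minute 116, minute 163 to minute 187.
A ∩ B = minute 23 to minute 33, minute 58 to minute 116, minute 163 to minute 167.
Total: 10 minutes + 58 minutes + 4 minutes = 72 minutes.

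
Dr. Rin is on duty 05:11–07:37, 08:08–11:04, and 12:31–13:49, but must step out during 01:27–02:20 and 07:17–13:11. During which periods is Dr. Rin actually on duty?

05:11-07:17, 13:11-13:49

05:11-07:37 minus B → 05:11-07:17.
08:08-11:04: fully covered by B → removed.
12:31-13:49 minus B → 13:11-13:49.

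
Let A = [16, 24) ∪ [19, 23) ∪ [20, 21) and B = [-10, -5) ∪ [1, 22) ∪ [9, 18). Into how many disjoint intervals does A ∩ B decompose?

A, merged: [16, 24).
B, merged: [-10, -5), [1, 22).
A ∩ B = [16, 22).
That is 1 disjoint piece.

1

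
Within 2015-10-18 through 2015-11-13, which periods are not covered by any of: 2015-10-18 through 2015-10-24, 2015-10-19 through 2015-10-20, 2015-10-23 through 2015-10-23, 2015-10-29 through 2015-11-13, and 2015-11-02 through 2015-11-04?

After merging, the occupied span is 2015-10-18 through 2015-10-24, 2015-10-29 through 2015-11-13.
Uncovered inside 2015-10-18 through 2015-11-13: 2015-10-25 through 2015-10-28.

2015-10-25 through 2015-10-28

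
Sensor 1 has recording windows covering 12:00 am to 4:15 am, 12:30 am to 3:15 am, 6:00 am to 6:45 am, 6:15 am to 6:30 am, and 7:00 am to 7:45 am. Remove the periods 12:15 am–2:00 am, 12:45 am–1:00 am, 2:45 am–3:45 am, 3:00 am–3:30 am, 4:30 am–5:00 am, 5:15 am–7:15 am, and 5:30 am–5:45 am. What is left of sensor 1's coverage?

Merge the first list: 12:00 am–4:15 am, 6:00 am–6:45 am, 7:00 am–7:45 am.
Merge the second list: 12:15 am–2:00 am, 2:45 am–3:45 am, 4:30 am–5:00 am, 5:15 am–7:15 am.
12:00 am–4:15 am with B removed leaves 12:00 am–12:15 am, 2:00 am–2:45 am, 3:45 am–4:15 am.
6:00 am–6:45 am lies entirely inside B → drops out.
7:00 am–7:45 am with B removed leaves 7:15 am–7:45 am.

12:00 am–12:15 am, 2:00 am–2:45 am, 3:45 am–4:15 am, 7:15 am–7:45 am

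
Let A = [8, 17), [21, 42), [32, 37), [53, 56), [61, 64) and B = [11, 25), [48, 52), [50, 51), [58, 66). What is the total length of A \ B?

23

A, merged: [8, 17), [21, 42), [53, 56), [61, 64).
B, merged: [11, 25), [48, 52), [58, 66).
A \ B = [8, 11), [25, 42), [53, 56).
Total: 3 + 17 + 3 = 23.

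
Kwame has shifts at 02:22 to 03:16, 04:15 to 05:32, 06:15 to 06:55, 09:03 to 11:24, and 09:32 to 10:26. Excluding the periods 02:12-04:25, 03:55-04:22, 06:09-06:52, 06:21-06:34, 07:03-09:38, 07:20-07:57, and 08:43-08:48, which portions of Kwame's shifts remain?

Merge the first list: 02:22–03:16, 04:15–05:32, 06:15–06:55, 09:03–11:24.
Merge the second list: 02:12–04:25, 06:09–06:52, 07:03–09:38.
02:22–03:16 lies entirely inside B → drops out.
04:15–05:32 with B removed leaves 04:25–05:32.
06:15–06:55 with B removed leaves 06:52–06:55.
09:03–11:24 with B removed leaves 09:38–11:24.

04:25–05:32, 06:52–06:55, 09:38–11:24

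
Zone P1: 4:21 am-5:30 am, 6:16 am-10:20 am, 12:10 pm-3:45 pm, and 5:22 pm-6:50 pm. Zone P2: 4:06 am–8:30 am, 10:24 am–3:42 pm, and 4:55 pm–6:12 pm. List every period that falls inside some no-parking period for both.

4:21 am-5:30 am overlaps B on 4:21 am-5:30 am.
6:16 am-10:20 am overlaps B on 6:16 am-8:30 am.
12:10 pm-3:45 pm overlaps B on 12:10 pm-3:42 pm.
5:22 pm-6:50 pm overlaps B on 5:22 pm-6:12 pm.

4:21 am-5:30 am, 6:16 am-8:30 am, 12:10 pm-3:42 pm, 5:22 pm-6:12 pm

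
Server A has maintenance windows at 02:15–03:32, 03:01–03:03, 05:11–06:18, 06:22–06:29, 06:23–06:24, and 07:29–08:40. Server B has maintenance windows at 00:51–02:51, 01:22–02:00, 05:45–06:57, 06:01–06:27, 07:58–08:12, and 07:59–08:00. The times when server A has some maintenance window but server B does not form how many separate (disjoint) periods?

4

A, merged: 02:15–03:32, 05:11–06:18, 06:22–06:29, 07:29–08:40.
B, merged: 00:51–02:51, 05:45–06:57, 07:58–08:12.
A \ B = 02:51–03:32, 05:11–05:45, 07:29–07:58, 08:12–08:40.
That is 4 disjoint pieces.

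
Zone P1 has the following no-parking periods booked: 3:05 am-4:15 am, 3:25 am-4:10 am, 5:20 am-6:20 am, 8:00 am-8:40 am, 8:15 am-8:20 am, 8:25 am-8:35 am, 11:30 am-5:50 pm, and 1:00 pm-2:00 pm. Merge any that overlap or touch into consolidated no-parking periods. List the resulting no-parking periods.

3:05 am–4:15 am, 5:20 am–6:20 am, 8:00 am–8:40 am, 11:30 am–5:50 pm

3:25 am–4:10 am overlaps/touches 3:05 am–4:15 am → extend to 3:05 am–4:15 am.
5:20 am–6:20 am is disjoint → start new block.
8:00 am–8:40 am is disjoint → start new block.
8:15 am–8:20 am overlaps/touches 8:00 am–8:40 am → extend to 8:00 am–8:40 am.
8:25 am–8:35 am overlaps/touches 8:00 am–8:40 am → extend to 8:00 am–8:40 am.
11:30 am–5:50 pm is disjoint → start new block.
1:00 pm–2:00 pm overlaps/touches 11:30 am–5:50 pm → extend to 11:30 am–5:50 pm.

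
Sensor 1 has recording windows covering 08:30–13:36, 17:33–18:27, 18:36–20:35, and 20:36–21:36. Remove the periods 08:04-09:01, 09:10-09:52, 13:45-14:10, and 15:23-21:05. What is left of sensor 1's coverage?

09:01-09:10, 09:52-13:36, 21:05-21:36

08:30-13:36 \ B = 09:01-09:10, 09:52-13:36.
17:33-18:27: entirely removed.
18:36-20:35: entirely removed.
20:36-21:36 \ B = 21:05-21:36.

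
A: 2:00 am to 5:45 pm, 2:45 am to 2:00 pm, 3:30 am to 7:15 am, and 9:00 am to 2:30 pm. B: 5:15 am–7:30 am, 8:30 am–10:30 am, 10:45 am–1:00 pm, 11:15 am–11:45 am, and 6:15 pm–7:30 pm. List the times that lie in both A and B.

A, merged: 2:00 am–5:45 pm.
B, merged: 5:15 am–7:30 am, 8:30 am–10:30 am, 10:45 am–1:00 pm, 6:15 pm–7:30 pm.
2:00 am–5:45 pm overlaps B on 5:15 am–7:30 am, 8:30 am–10:30 am, 10:45 am–1:00 pm.

5:15 am–7:30 am, 8:30 am–10:30 am, 10:45 am–1:00 pm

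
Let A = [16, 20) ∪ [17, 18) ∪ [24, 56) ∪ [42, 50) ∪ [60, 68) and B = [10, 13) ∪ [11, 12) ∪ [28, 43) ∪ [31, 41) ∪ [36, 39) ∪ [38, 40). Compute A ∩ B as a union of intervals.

Merge the first list: [16, 20), [24, 56), [60, 68).
Merge the second list: [10, 13), [28, 43).
[16, 20): no overlap with the second set.
[24, 56) meets the second set on [28, 43).
[60, 68): no overlap with the second set.

[28, 43)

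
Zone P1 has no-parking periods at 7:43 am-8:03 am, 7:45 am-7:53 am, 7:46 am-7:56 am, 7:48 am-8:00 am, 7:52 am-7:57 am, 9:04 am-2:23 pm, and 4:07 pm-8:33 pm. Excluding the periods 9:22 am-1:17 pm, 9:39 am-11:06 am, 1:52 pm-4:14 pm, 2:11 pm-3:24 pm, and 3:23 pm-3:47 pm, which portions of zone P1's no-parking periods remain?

7:43 am–8:03 am, 9:04 am–9:22 am, 1:17 pm–1:52 pm, 4:14 pm–8:33 pm

First set merges to 7:43 am–8:03 am, 9:04 am–2:23 pm, 4:07 pm–8:33 pm.
Second set merges to 9:22 am–1:17 pm, 1:52 pm–4:14 pm.
7:43 am–8:03 am: nothing removed.
9:04 am–2:23 pm \ B = 9:04 am–9:22 am, 1:17 pm–1:52 pm.
4:07 pm–8:33 pm \ B = 4:14 pm–8:33 pm.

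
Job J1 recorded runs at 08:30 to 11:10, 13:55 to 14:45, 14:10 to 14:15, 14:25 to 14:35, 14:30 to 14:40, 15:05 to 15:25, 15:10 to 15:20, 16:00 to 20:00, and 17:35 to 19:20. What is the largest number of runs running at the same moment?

At 14:30, 3 of the intervals are simultaneously active.
No point has more.

3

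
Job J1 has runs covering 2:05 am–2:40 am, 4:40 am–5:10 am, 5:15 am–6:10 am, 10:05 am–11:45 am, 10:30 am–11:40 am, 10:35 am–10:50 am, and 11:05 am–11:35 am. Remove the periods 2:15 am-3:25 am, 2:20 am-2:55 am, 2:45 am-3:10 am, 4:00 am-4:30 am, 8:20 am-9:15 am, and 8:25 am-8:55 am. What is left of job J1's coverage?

First set merges to 2:05 am–2:40 am, 4:40 am–5:10 am, 5:15 am–6:10 am, 10:05 am–11:45 am.
Second set merges to 2:15 am–3:25 am, 4:00 am–4:30 am, 8:20 am–9:15 am.
2:05 am–2:40 am minus B → 2:05 am–2:15 am.
4:40 am–5:10 am: no B overlap → unchanged.
5:15 am–6:10 am: no B overlap → unchanged.
10:05 am–11:45 am: no B overlap → unchanged.

2:05 am–2:15 am, 4:40 am–5:10 am, 5:15 am–6:10 am, 10:05 am–11:45 am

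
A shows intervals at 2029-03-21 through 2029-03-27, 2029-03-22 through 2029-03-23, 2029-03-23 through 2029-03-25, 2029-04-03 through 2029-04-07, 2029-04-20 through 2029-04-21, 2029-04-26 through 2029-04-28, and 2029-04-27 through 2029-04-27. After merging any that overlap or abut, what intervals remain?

2029-03-22 through 2029-03-23 overlaps/touches 2029-03-21 through 2029-03-27 → extend to 2029-03-21 through 2029-03-27.
2029-03-23 through 2029-03-25 overlaps/touches 2029-03-21 through 2029-03-27 → extend to 2029-03-21 through 2029-03-27.
2029-04-03 through 2029-04-07 is disjoint → start new block.
2029-04-20 through 2029-04-21 is disjoint → start new block.
2029-04-26 through 2029-04-28 is disjoint → start new block.
2029-04-27 through 2029-04-27 overlaps/touches 2029-04-26 through 2029-04-28 → extend to 2029-04-26 through 2029-04-28.

2029-03-21 through 2029-03-27, 2029-04-03 through 2029-04-07, 2029-04-20 through 2029-04-21, 2029-04-26 through 2029-04-28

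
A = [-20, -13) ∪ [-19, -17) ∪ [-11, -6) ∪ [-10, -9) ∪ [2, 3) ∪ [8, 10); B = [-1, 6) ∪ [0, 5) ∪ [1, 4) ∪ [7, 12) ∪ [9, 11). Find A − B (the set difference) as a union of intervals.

A, merged: [-20, -13), [-11, -6), [2, 3), [8, 10).
B, merged: [-1, 6), [7, 12).
[-20, -13): no B overlap → unchanged.
[-11, -6): no B overlap → unchanged.
[2, 3): fully covered by B → removed.
[8, 10): fully covered by B → removed.

[-20, -13) ∪ [-11, -6)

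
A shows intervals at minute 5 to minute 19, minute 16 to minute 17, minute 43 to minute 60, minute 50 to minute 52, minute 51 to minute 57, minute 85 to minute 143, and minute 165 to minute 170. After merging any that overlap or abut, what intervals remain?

minute 5 to minute 19, minute 43 to minute 60, minute 85 to minute 143, minute 165 to minute 170

minute 16 to minute 17 overlaps/touches minute 5 to minute 19 → extend to minute 5 to minute 19.
minute 43 to minute 60 is disjoint → start new block.
minute 50 to minute 52 overlaps/touches minute 43 to minute 60 → extend to minute 43 to minute 60.
minute 51 to minute 57 overlaps/touches minute 43 to minute 60 → extend to minute 43 to minute 60.
minute 85 to minute 143 is disjoint → start new block.
minute 165 to minute 170 is disjoint → start new block.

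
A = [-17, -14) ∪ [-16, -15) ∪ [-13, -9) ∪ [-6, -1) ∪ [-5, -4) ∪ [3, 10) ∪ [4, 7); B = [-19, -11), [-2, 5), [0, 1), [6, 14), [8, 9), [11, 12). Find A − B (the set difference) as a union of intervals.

Merge the first list: [-17, -14), [-13, -9), [-6, -1), [3, 10).
Merge the second list: [-19, -11), [-2, 5), [6, 14).
[-17, -14): fully covered by B → removed.
[-13, -9) minus B → [-11, -9).
[-6, -1) minus B → [-6, -2).
[3, 10) minus B → [5, 6).

[-11, -9) ∪ [-6, -2) ∪ [5, 6)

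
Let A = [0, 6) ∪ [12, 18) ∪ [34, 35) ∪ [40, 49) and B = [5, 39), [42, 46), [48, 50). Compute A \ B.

[0, 6) minus B → [0, 5).
[12, 18): fully covered by B → removed.
[34, 35): fully covered by B → removed.
[40, 49) minus B → [40, 42), [46, 48).

[0, 5) ∪ [40, 42) ∪ [46, 48)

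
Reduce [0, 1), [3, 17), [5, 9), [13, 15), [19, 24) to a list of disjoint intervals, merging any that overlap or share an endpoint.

[0, 1) ∪ [3, 17) ∪ [19, 24)

[3, 17) is disjoint → start new block.
[5, 9) overlaps/touches [3, 17) → extend to [3, 17).
[13, 15) overlaps/touches [3, 17) → extend to [3, 17).
[19, 24) is disjoint → start new block.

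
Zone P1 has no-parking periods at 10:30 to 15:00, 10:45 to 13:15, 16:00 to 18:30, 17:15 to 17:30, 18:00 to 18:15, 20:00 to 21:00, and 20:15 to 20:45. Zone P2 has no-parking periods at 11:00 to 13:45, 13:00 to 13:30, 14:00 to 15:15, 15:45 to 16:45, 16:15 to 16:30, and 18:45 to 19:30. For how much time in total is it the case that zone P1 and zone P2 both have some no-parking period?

4 h 30 min

Merge the first list: 10:30-15:00, 16:00-18:30, 20:00-21:00.
Merge the second list: 11:00-13:45, 14:00-15:15, 15:45-16:45, 18:45-19:30.
A ∩ B = 11:00-13:45, 14:00-15:00, 16:00-16:45.
Total: 2 h 45 min + 1 h + 45 min = 4 h 30 min.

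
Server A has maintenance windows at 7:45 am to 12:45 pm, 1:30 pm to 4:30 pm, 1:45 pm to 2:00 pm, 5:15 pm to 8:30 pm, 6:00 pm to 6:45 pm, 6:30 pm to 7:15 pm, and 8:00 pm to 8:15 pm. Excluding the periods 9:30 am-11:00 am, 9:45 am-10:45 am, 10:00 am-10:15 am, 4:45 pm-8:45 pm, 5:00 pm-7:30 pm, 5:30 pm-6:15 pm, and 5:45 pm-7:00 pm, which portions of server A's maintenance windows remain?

7:45 am–9:30 am, 11:00 am–12:45 pm, 1:30 pm–4:30 pm

Merge the first list: 7:45 am–12:45 pm, 1:30 pm–4:30 pm, 5:15 pm–8:30 pm.
Merge the second list: 9:30 am–11:00 am, 4:45 pm–8:45 pm.
7:45 am–12:45 pm \ B = 7:45 am–9:30 am, 11:00 am–12:45 pm.
1:30 pm–4:30 pm: nothing removed.
5:15 pm–8:30 pm: entirely removed.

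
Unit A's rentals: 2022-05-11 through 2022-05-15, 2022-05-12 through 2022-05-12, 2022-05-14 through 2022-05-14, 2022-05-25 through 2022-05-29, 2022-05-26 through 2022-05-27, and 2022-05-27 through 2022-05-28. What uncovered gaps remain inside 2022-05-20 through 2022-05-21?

After merging, the occupied span is 2022-05-11 through 2022-05-15, 2022-05-25 through 2022-05-29.
Complement within 2022-05-20 through 2022-05-21: 2022-05-20 through 2022-05-21.

2022-05-20 through 2022-05-21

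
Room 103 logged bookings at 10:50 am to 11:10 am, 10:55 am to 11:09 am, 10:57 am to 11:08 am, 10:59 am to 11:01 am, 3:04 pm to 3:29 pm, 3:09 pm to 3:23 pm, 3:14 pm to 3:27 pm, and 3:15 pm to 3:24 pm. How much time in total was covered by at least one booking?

Merged: 10:50 am-11:10 am, 3:04 pm-3:29 pm.
Lengths: 20 min + 25 min = 45 min.

45 min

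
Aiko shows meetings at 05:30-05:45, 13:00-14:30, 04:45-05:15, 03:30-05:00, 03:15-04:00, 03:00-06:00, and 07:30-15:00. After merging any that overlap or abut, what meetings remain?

03:00–06:00, 07:30–15:00

Sort by start: 03:00–06:00, 03:15–04:00, 03:30–05:00, 04:45–05:15, 05:30–05:45, 07:30–15:00, 13:00–14:30.
03:15–04:00 overlaps/touches 03:00–06:00 → extend to 03:00–06:00.
03:30–05:00 overlaps/touches 03:00–06:00 → extend to 03:00–06:00.
04:45–05:15 overlaps/touches 03:00–06:00 → extend to 03:00–06:00.
05:30–05:45 overlaps/touches 03:00–06:00 → extend to 03:00–06:00.
07:30–15:00 is disjoint → start new block.
13:00–14:30 overlaps/touches 07:30–15:00 → extend to 07:30–15:00.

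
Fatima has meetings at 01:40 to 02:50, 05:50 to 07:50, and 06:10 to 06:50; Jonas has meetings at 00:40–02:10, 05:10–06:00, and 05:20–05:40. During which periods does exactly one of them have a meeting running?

A, merged: 01:40–02:50, 05:50–07:50.
B, merged: 00:40–02:10, 05:10–06:00.
A \ B = 02:10–02:50, 06:00–07:50.
B \ A = 00:40–01:40, 05:10–05:50.
Union of the two gives the symmetric difference.

00:40–01:40, 02:10–02:50, 05:10–05:50, 06:00–07:50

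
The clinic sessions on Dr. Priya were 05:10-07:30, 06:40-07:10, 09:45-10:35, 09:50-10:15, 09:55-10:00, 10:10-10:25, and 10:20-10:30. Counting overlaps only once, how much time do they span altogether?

3 h 10 min

Merged: 05:10–07:30, 09:45–10:35.
Lengths: 2 h 20 min + 50 min = 3 h 10 min.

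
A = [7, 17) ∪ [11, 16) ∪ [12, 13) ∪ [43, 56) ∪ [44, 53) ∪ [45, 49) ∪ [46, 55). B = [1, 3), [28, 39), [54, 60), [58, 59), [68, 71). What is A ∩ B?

Merge the first list: [7, 17), [43, 56).
Merge the second list: [1, 3), [28, 39), [54, 60), [68, 71).
[7, 17): no overlap with the second set.
[43, 56) meets the second set on [54, 56).

[54, 56)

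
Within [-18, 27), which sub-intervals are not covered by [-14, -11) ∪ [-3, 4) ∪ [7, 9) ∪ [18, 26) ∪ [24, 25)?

[-18, -14) ∪ [-11, -3) ∪ [4, 7) ∪ [9, 18) ∪ [26, 27)

After merging, the occupied span is [-14, -11), [-3, 4), [7, 9), [18, 26).
Gaps within [-18, 27): [-18, -14), [-11, -3), [4, 7), [9, 18), [26, 27).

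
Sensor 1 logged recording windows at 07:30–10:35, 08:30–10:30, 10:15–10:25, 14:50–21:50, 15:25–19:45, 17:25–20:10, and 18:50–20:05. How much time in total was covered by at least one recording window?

10 h 5 min

Merged: 07:30–10:35, 14:50–21:50.
Lengths: 3 h 5 min + 7 h = 10 h 5 min.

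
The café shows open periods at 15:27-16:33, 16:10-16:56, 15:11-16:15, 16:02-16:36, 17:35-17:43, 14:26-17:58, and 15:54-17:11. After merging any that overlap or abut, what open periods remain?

Sort by start: 14:26–17:58, 15:11–16:15, 15:27–16:33, 15:54–17:11, 16:02–16:36, 16:10–16:56, 17:35–17:43.
15:11–16:15 overlaps/touches 14:26–17:58 → extend to 14:26–17:58.
15:27–16:33 overlaps/touches 14:26–17:58 → extend to 14:26–17:58.
15:54–17:11 overlaps/touches 14:26–17:58 → extend to 14:26–17:58.
16:02–16:36 overlaps/touches 14:26–17:58 → extend to 14:26–17:58.
16:10–16:56 overlaps/touches 14:26–17:58 → extend to 14:26–17:58.
17:35–17:43 overlaps/touches 14:26–17:58 → extend to 14:26–17:58.

14:26–17:58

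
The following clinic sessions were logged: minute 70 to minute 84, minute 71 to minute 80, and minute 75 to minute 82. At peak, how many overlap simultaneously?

3

Walk the sorted start/end points keeping a running depth.
The depth first hits 3 at minute 75.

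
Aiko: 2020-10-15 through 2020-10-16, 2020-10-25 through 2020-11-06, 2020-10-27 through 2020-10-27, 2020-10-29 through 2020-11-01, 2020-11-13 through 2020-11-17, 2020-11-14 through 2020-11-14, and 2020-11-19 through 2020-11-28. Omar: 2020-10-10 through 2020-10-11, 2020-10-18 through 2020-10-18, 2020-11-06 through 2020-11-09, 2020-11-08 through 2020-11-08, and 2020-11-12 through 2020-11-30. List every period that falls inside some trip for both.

Merge the first list: 2020-10-15 through 2020-10-16, 2020-10-25 through 2020-11-06, 2020-11-13 through 2020-11-17, 2020-11-19 through 2020-11-28.
Merge the second list: 2020-10-10 through 2020-10-11, 2020-10-18 through 2020-10-18, 2020-11-06 through 2020-11-09, 2020-11-12 through 2020-11-30.
2020-10-15 through 2020-10-16 meets no B interval.
2020-10-25 through 2020-11-06 ∩ B → 2020-11-06 through 2020-11-06.
2020-11-13 through 2020-11-17 ∩ B → 2020-11-13 through 2020-11-17.
2020-11-19 through 2020-11-28 ∩ B → 2020-11-19 through 2020-11-28.

2020-11-06 through 2020-11-06, 2020-11-13 through 2020-11-17, 2020-11-19 through 2020-11-28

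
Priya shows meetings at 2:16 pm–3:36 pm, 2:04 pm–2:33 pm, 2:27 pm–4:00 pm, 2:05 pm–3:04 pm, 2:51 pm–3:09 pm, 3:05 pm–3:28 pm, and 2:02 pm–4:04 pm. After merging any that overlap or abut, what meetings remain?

Sort by start: 2:02 pm-4:04 pm, 2:04 pm-2:33 pm, 2:05 pm-3:04 pm, 2:16 pm-3:36 pm, 2:27 pm-4:00 pm, 2:51 pm-3:09 pm, 3:05 pm-3:28 pm.
2:04 pm-2:33 pm overlaps/touches 2:02 pm-4:04 pm → extend to 2:02 pm-4:04 pm.
2:05 pm-3:04 pm overlaps/touches 2:02 pm-4:04 pm → extend to 2:02 pm-4:04 pm.
2:16 pm-3:36 pm overlaps/touches 2:02 pm-4:04 pm → extend to 2:02 pm-4:04 pm.
2:27 pm-4:00 pm overlaps/touches 2:02 pm-4:04 pm → extend to 2:02 pm-4:04 pm.
2:51 pm-3:09 pm overlaps/touches 2:02 pm-4:04 pm → extend to 2:02 pm-4:04 pm.
3:05 pm-3:28 pm overlaps/touches 2:02 pm-4:04 pm → extend to 2:02 pm-4:04 pm.

2:02 pm-4:04 pm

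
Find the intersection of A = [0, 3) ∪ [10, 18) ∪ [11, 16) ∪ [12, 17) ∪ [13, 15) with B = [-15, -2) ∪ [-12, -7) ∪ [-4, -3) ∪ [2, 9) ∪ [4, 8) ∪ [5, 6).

A, merged: [0, 3), [10, 18).
B, merged: [-15, -2), [2, 9).
[0, 3) ∩ B → [2, 3).
[10, 18) meets no B interval.

[2, 3)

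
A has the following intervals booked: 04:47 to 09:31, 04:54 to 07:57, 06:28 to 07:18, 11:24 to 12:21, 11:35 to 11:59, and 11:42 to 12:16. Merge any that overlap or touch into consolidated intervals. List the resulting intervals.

04:54–07:57 overlaps/touches 04:47–09:31 → extend to 04:47–09:31.
06:28–07:18 overlaps/touches 04:47–09:31 → extend to 04:47–09:31.
11:24–12:21 is disjoint → start new block.
11:35–11:59 overlaps/touches 11:24–12:21 → extend to 11:24–12:21.
11:42–12:16 overlaps/touches 11:24–12:21 → extend to 11:24–12:21.

04:47–09:31, 11:24–12:21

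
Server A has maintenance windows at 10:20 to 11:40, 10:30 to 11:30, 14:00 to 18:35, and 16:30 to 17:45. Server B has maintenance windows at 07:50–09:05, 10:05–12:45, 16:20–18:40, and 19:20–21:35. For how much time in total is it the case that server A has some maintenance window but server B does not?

Merge the first list: 10:20–11:40, 14:00–18:35.
A \ B = 14:00–16:20.
Total: 2 h 20 min.

2 h 20 min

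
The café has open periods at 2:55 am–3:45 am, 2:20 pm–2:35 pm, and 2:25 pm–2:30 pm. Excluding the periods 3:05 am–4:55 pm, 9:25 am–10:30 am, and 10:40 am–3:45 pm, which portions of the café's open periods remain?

2:55 am-3:05 am

First set merges to 2:55 am-3:45 am, 2:20 pm-2:35 pm.
Second set merges to 3:05 am-4:55 pm.
2:55 am-3:45 am \ B = 2:55 am-3:05 am.
2:20 pm-2:35 pm: entirely removed.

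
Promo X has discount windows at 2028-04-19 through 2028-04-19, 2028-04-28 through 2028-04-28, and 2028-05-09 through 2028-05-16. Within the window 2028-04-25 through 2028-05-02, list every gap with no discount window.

2028-04-25 through 2028-04-27, 2028-04-29 through 2028-05-02

Covered (merged): 2028-04-19 through 2028-04-19, 2028-04-28 through 2028-04-28, 2028-05-09 through 2028-05-16.
Uncovered inside 2028-04-25 through 2028-05-02: 2028-04-25 through 2028-04-27, 2028-04-29 through 2028-05-02.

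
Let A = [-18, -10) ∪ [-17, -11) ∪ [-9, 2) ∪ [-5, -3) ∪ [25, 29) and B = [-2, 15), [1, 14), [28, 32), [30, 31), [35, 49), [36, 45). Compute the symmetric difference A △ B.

A, merged: [-18, -10), [-9, 2), [25, 29).
B, merged: [-2, 15), [28, 32), [35, 49).
A \ B = [-18, -10), [-9, -2), [25, 28).
B \ A = [2, 15), [29, 32), [35, 49).
Union of the two gives the symmetric difference.

[-18, -10) ∪ [-9, -2) ∪ [2, 15) ∪ [25, 28) ∪ [29, 32) ∪ [35, 49)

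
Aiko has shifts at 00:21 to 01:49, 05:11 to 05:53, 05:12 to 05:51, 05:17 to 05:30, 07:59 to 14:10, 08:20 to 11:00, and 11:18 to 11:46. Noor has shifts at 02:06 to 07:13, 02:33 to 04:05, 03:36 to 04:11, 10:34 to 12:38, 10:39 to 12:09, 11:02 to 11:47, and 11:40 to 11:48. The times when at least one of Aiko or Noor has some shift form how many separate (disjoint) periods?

3

Merge the first list: 00:21-01:49, 05:11-05:53, 07:59-14:10.
Merge the second list: 02:06-07:13, 10:34-12:38.
A ∪ B = 00:21-01:49, 02:06-07:13, 07:59-14:10.
That is 3 disjoint pieces.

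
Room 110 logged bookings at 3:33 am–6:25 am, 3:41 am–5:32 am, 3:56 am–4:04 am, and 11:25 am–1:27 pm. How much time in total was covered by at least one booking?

4 h 54 min

Merged: 3:33 am–6:25 am, 11:25 am–1:27 pm.
Lengths: 2 h 52 min + 2 h 2 min = 4 h 54 min.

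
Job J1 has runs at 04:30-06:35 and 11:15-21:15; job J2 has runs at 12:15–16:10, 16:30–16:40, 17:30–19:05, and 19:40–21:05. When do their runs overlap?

12:15–16:10, 16:30–16:40, 17:30–19:05, 19:40–21:05

04:30–06:35 falls entirely outside B.
11:15–21:15 overlaps B on 12:15–16:10, 16:30–16:40, 17:30–19:05, 19:40–21:05.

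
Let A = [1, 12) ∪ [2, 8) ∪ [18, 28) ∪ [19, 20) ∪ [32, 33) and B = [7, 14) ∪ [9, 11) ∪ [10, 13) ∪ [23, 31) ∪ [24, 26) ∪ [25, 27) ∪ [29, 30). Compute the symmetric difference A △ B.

[1, 7) ∪ [12, 14) ∪ [18, 23) ∪ [28, 31) ∪ [32, 33)

Merge the first list: [1, 12), [18, 28), [32, 33).
Merge the second list: [7, 14), [23, 31).
Only in the first: [1, 7), [18, 23), [32, 33).
Only in the second: [12, 14), [28, 31).
Together these are the periods covered by exactly one.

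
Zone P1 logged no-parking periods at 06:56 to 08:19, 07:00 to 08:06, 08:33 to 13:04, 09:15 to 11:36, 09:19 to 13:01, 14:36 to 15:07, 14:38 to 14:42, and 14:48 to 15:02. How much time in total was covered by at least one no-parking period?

6 h 25 min

Merged: 06:56–08:19, 08:33–13:04, 14:36–15:07.
Lengths: 1 h 23 min + 4 h 31 min + 31 min = 6 h 25 min.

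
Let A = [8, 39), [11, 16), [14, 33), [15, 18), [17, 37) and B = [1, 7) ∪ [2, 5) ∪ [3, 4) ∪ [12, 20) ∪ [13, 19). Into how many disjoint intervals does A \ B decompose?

2

Merge the first list: [8, 39).
Merge the second list: [1, 7), [12, 20).
A \ B = [8, 12), [20, 39).
That is 2 disjoint pieces.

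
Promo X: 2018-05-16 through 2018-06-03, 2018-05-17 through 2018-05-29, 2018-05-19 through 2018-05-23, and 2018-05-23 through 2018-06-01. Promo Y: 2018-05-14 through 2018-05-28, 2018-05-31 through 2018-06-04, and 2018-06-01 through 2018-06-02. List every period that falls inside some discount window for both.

A, merged: 2018-05-16 through 2018-06-03.
B, merged: 2018-05-14 through 2018-05-28, 2018-05-31 through 2018-06-04.
2018-05-16 through 2018-06-03 ∩ B → 2018-05-16 through 2018-05-28, 2018-05-31 through 2018-06-03.

2018-05-16 through 2018-05-28, 2018-05-31 through 2018-06-03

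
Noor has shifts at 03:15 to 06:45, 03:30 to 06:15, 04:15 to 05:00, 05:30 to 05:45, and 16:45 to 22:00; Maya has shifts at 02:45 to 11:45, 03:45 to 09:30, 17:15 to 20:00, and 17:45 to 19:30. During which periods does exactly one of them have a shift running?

Merge the first list: 03:15–06:45, 16:45–22:00.
Merge the second list: 02:45–11:45, 17:15–20:00.
A \ B = 16:45–17:15, 20:00–22:00.
B \ A = 02:45–03:15, 06:45–11:45.
Union of the two gives the symmetric difference.

02:45–03:15, 06:45–11:45, 16:45–17:15, 20:00–22:00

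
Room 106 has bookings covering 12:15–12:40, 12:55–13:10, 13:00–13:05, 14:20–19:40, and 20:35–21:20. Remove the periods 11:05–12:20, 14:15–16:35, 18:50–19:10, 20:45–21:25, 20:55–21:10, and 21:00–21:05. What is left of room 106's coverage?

12:20–12:40, 12:55–13:10, 16:35–18:50, 19:10–19:40, 20:35–20:45

Merge the first list: 12:15–12:40, 12:55–13:10, 14:20–19:40, 20:35–21:20.
Merge the second list: 11:05–12:20, 14:15–16:35, 18:50–19:10, 20:45–21:25.
12:15–12:40 \ B = 12:20–12:40.
12:55–13:10: nothing removed.
14:20–19:40 \ B = 16:35–18:50, 19:10–19:40.
20:35–21:20 \ B = 20:35–20:45.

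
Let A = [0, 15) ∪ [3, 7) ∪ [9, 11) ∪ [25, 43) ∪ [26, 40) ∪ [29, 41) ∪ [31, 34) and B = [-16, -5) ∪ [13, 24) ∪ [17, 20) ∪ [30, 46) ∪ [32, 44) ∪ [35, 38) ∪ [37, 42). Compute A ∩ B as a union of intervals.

First set merges to [0, 15), [25, 43).
Second set merges to [-16, -5), [13, 24), [30, 46).
[0, 15) ∩ B → [13, 15).
[25, 43) ∩ B → [30, 43).

[13, 15) ∪ [30, 43)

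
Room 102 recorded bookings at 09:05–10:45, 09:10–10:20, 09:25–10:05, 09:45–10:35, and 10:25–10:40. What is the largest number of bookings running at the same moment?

Walk the sorted start/end points keeping a running depth.
The depth first hits 4 at 09:45.

4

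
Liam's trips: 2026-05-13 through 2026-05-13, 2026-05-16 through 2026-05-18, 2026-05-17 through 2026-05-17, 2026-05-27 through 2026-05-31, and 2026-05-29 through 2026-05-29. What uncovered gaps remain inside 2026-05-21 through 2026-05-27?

2026-05-21 through 2026-05-26

Covered (merged): 2026-05-13 through 2026-05-13, 2026-05-16 through 2026-05-18, 2026-05-27 through 2026-05-31.
Complement within 2026-05-21 through 2026-05-27: 2026-05-21 through 2026-05-26.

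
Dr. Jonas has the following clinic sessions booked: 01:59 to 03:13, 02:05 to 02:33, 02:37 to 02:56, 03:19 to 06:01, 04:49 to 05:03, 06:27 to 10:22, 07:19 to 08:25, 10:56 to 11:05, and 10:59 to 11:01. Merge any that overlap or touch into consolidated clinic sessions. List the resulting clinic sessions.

02:05–02:33 overlaps/touches 01:59–03:13 → extend to 01:59–03:13.
02:37–02:56 overlaps/touches 01:59–03:13 → extend to 01:59–03:13.
03:19–06:01 is disjoint → start new block.
04:49–05:03 overlaps/touches 03:19–06:01 → extend to 03:19–06:01.
06:27–10:22 is disjoint → start new block.
07:19–08:25 overlaps/touches 06:27–10:22 → extend to 06:27–10:22.
10:56–11:05 is disjoint → start new block.
10:59–11:01 overlaps/touches 10:56–11:05 → extend to 10:56–11:05.

01:59–03:13, 03:19–06:01, 06:27–10:22, 10:56–11:05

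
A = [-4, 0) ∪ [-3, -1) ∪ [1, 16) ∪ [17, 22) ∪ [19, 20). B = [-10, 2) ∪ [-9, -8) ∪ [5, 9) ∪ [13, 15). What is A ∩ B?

[-4, 0) ∪ [1, 2) ∪ [5, 9) ∪ [13, 15)

A, merged: [-4, 0), [1, 16), [17, 22).
B, merged: [-10, 2), [5, 9), [13, 15).
[-4, 0) ∩ B → [-4, 0).
[1, 16) ∩ B → [1, 2), [5, 9), [13, 15).
[17, 22) meets no B interval.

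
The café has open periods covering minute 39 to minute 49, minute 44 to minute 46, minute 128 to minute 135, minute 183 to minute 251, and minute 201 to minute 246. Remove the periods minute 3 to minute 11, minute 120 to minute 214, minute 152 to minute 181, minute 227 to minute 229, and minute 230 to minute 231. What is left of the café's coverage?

A, merged: minute 39 to minute 49, minute 128 to minute 135, minute 183 to minute 251.
B, merged: minute 3 to minute 11, minute 120 to minute 214, minute 227 to minute 229, minute 230 to minute 231.
minute 39 to minute 49: no B overlap → unchanged.
minute 128 to minute 135: fully covered by B → removed.
minute 183 to minute 251 minus B → minute 214 to minute 227, minute 229 to minute 230, minute 231 to minute 251.

minute 39 to minute 49, minute 214 to minute 227, minute 229 to minute 230, minute 231 to minute 251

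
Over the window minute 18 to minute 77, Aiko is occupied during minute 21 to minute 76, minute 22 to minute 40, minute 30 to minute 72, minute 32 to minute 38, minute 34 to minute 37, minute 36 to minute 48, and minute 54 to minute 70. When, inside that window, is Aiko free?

minute 18 to minute 21, minute 76 to minute 77

Covered (merged): minute 21 to minute 76.
Gaps within minute 18 to minute 77: minute 18 to minute 21, minute 76 to minute 77.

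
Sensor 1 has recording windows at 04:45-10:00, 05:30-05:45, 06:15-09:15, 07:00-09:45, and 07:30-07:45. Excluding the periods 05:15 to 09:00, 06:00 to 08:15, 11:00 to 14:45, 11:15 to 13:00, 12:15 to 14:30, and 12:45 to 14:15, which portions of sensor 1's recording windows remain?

Merge the first list: 04:45-10:00.
Merge the second list: 05:15-09:00, 11:00-14:45.
04:45-10:00 minus B → 04:45-05:15, 09:00-10:00.

04:45-05:15, 09:00-10:00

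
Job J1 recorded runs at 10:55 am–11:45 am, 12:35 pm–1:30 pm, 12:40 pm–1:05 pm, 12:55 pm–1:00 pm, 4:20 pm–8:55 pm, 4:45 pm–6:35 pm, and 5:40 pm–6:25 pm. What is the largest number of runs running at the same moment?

Walk the sorted start/end points keeping a running depth.
The depth first hits 3 at 12:55 pm.

3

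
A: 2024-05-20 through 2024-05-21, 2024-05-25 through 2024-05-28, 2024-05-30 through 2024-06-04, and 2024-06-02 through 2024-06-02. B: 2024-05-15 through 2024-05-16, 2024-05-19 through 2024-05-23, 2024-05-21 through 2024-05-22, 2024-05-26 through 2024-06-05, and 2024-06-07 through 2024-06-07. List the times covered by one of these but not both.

A, merged: 2024-05-20 through 2024-05-21, 2024-05-25 through 2024-05-28, 2024-05-30 through 2024-06-04.
B, merged: 2024-05-15 through 2024-05-16, 2024-05-19 through 2024-05-23, 2024-05-26 through 2024-06-05, 2024-06-07 through 2024-06-07.
A but not B: 2024-05-25 through 2024-05-25.
B but not A: 2024-05-15 through 2024-05-16, 2024-05-19 through 2024-05-19, 2024-05-22 through 2024-05-23, 2024-05-29 through 2024-05-29, 2024-06-05 through 2024-06-05, 2024-06-07 through 2024-06-07.
Combining gives A △ B.

2024-05-15 through 2024-05-16, 2024-05-19 through 2024-05-19, 2024-05-22 through 2024-05-23, 2024-05-25 through 2024-05-25, 2024-05-29 through 2024-05-29, 2024-06-05 through 2024-06-05, 2024-06-07 through 2024-06-07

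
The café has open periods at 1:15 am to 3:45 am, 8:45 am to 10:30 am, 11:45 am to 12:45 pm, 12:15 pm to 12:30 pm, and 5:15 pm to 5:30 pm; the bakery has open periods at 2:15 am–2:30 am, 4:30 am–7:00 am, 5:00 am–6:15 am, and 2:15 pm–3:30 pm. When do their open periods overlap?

2:15 am–2:30 am

Merge the first list: 1:15 am–3:45 am, 8:45 am–10:30 am, 11:45 am–12:45 pm, 5:15 pm–5:30 pm.
Merge the second list: 2:15 am–2:30 am, 4:30 am–7:00 am, 2:15 pm–3:30 pm.
1:15 am–3:45 am ∩ B → 2:15 am–2:30 am.
8:45 am–10:30 am meets no B interval.
11:45 am–12:45 pm meets no B interval.
5:15 pm–5:30 pm meets no B interval.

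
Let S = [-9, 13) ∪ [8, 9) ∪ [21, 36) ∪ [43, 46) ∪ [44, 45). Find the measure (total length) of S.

Merged: [-9, 13), [21, 36), [43, 46).
Lengths: 22 + 15 + 3 = 40.

40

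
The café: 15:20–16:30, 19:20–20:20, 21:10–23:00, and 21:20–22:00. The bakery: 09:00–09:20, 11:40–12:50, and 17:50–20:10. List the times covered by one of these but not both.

Merge the first list: 15:20-16:30, 19:20-20:20, 21:10-23:00.
A \ B = 15:20-16:30, 20:10-20:20, 21:10-23:00.
B \ A = 09:00-09:20, 11:40-12:50, 17:50-19:20.
Union of the two gives the symmetric difference.

09:00-09:20, 11:40-12:50, 15:20-16:30, 17:50-19:20, 20:10-20:20, 21:10-23:00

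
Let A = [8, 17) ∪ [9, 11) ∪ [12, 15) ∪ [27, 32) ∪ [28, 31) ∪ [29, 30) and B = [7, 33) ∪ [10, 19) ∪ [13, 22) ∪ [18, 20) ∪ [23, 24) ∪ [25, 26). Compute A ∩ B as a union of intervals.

[8, 17) ∪ [27, 32)

A, merged: [8, 17), [27, 32).
B, merged: [7, 33).
[8, 17) meets the second set on [8, 17).
[27, 32) meets the second set on [27, 32).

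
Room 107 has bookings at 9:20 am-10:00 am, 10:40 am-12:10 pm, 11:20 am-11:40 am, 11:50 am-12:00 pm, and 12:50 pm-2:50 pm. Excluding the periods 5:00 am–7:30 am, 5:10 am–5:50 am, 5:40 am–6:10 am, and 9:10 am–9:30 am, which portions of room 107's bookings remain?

9:30 am-10:00 am, 10:40 am-12:10 pm, 12:50 pm-2:50 pm

Merge the first list: 9:20 am-10:00 am, 10:40 am-12:10 pm, 12:50 pm-2:50 pm.
Merge the second list: 5:00 am-7:30 am, 9:10 am-9:30 am.
9:20 am-10:00 am \ B = 9:30 am-10:00 am.
10:40 am-12:10 pm: nothing removed.
12:50 pm-2:50 pm: nothing removed.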